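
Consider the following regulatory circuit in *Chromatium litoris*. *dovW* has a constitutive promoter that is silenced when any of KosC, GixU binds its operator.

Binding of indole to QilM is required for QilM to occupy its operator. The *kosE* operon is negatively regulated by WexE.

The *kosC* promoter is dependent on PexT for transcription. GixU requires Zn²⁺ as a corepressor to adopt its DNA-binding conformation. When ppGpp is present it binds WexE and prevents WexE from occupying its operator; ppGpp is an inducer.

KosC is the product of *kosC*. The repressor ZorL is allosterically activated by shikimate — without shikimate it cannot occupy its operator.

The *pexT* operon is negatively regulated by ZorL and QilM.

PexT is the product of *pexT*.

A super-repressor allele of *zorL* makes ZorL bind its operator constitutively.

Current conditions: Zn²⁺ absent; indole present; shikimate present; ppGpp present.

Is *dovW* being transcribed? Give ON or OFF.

ON

ZorL is constitutively active in this strain.
Indole is present, so QilM is active.
With repressor ZorL bound, *pexT* is not transcribed.
So PexT is not produced.
Required activator PexT is absent, so *kosC* is not transcribed.
So KosC is not produced.
Zn²⁺ is absent, so GixU is inactive.
With no repressor bound, *dovW* is transcribed.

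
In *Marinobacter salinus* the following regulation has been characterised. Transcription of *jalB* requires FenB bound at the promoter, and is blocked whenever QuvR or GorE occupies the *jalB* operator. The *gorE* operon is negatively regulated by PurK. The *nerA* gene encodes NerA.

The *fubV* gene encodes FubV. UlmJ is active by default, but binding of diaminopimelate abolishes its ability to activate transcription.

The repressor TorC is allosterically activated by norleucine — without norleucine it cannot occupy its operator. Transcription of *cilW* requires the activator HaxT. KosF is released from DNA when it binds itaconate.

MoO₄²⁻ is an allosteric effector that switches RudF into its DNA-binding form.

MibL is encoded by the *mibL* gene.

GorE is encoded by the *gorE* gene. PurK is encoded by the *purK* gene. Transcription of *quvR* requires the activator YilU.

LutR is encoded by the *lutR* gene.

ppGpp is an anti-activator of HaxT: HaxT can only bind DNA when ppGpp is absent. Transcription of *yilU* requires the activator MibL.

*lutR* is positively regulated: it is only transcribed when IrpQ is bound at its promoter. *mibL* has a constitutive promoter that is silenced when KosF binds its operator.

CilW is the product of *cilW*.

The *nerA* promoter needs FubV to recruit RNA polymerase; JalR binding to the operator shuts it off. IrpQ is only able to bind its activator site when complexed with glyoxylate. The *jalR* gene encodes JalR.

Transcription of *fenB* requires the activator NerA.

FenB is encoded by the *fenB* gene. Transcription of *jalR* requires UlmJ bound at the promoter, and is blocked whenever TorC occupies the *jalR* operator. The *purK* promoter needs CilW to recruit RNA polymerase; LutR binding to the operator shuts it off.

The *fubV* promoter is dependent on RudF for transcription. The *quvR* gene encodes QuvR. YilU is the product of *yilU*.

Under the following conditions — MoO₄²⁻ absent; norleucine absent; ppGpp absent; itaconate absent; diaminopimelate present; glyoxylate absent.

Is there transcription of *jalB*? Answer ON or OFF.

MoO₄²⁻ is absent, so RudF is inactive.
Required activator RudF is absent, so *fubV* is not transcribed.
So FubV is not produced.
Diaminopimelate is present, so UlmJ is inactive.
Norleucine is absent, so TorC is inactive.
Required activator UlmJ is absent, so *jalR* is not transcribed.
So JalR is not produced.
Required activator FubV is absent, so *nerA* is not transcribed.
So NerA is not produced.
Required activator NerA is absent, so *fenB* is not transcribed.
So FenB is not produced.
Itaconate is absent, so KosF is active.
With repressor KosF bound, *mibL* is not transcribed.
So MibL is not produced.
Required activator MibL is absent, so *yilU* is not transcribed.
So YilU is not produced.
Required activator YilU is absent, so *quvR* is not transcribed.
So QuvR is not produced.
Glyoxylate is absent, so IrpQ is inactive.
Required activator IrpQ is absent, so *lutR* is not transcribed.
So LutR is not produced.
ppGpp is absent, so HaxT is active.
No repressor is bound and HaxT is active, so *cilW* is transcribed.
So CilW is produced and active.
No repressor is bound and CilW is active, so *purK* is transcribed.
So PurK is produced and active.
With repressor PurK bound, *gorE* is not transcribed.
So GorE is not produced.
Required activator FenB is absent, so *jalB* is not transcribed.

OFF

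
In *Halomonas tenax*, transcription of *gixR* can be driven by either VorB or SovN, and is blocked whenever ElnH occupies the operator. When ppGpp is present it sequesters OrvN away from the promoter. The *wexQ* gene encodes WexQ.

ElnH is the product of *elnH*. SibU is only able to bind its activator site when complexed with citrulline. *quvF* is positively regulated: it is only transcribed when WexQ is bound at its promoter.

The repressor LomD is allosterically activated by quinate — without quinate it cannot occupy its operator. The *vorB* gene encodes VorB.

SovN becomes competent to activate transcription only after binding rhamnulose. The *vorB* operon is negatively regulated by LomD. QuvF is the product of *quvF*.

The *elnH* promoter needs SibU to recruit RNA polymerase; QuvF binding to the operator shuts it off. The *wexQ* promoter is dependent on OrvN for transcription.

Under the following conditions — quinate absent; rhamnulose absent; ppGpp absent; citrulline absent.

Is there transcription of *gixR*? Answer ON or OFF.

Citrulline is absent, so SibU is inactive.
ppGpp is absent, so OrvN is active.
No repressor is bound and OrvN is active, so *wexQ* is transcribed.
So WexQ is produced and active.
No repressor is bound and WexQ is active, so *quvF* is transcribed.
So QuvF is produced and active.
With repressor QuvF bound, *elnH* is not transcribed.
So ElnH is not produced.
Quinate is absent, so LomD is inactive.
With no repressor bound, *vorB* is transcribed.
So VorB is produced and active.
Rhamnulose is absent, so SovN is inactive.
Activator VorB is present, so *gixR* is transcribed.

ON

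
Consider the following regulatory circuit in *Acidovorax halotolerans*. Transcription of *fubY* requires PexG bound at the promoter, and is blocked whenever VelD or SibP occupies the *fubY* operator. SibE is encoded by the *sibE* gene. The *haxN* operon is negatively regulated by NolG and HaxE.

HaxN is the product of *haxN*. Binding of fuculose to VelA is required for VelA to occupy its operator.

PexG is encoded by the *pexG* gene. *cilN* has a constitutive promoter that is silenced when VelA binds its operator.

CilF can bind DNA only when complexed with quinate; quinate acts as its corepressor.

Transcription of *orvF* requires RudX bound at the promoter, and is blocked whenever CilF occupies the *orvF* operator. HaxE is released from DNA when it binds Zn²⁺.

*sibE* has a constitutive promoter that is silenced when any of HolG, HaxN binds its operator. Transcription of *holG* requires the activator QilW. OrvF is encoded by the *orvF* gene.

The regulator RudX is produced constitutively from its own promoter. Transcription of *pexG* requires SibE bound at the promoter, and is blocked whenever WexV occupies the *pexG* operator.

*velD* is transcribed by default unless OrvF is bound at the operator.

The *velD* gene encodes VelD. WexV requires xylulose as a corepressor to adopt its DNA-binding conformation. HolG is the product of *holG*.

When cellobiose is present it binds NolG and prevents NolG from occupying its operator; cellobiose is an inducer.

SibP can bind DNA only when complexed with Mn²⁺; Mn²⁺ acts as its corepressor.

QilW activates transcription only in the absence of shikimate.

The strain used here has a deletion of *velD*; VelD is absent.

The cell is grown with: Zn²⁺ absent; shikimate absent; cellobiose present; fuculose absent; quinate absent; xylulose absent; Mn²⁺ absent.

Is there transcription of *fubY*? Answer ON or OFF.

VelD is non-functional in this strain, so it has no effect.
Xylulose is absent, so WexV is inactive.
Shikimate is absent, so QilW is active.
No repressor is bound and QilW is active, so *holG* is transcribed.
So HolG is produced and active.
Cellobiose is present, so NolG is inactive.
Zn²⁺ is absent, so HaxE is active.
With repressor HaxE bound, *haxN* is not transcribed.
So HaxN is not produced.
With repressor HolG bound, *sibE* is not transcribed.
So SibE is not produced.
Required activator SibE is absent, so *pexG* is not transcribed.
So PexG is not produced.
Mn²⁺ is absent, so SibP is inactive.
Required activator PexG is absent, so *fubY* is not transcribed.

OFF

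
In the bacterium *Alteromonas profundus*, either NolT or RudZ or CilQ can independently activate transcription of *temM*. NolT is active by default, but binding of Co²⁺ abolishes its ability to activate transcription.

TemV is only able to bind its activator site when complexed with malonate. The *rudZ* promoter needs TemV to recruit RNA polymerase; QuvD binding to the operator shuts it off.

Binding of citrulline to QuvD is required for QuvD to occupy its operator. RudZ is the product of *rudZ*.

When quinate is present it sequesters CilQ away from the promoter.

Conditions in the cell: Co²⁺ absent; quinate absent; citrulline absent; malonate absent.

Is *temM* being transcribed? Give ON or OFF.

ON

Co²⁺ is absent, so NolT is active.
Malonate is absent, so TemV is inactive.
Citrulline is absent, so QuvD is inactive.
Required activator TemV is absent, so *rudZ* is not transcribed.
So RudZ is not produced.
Quinate is absent, so CilQ is active.
Activator NolT is present, so *temM* is transcribed.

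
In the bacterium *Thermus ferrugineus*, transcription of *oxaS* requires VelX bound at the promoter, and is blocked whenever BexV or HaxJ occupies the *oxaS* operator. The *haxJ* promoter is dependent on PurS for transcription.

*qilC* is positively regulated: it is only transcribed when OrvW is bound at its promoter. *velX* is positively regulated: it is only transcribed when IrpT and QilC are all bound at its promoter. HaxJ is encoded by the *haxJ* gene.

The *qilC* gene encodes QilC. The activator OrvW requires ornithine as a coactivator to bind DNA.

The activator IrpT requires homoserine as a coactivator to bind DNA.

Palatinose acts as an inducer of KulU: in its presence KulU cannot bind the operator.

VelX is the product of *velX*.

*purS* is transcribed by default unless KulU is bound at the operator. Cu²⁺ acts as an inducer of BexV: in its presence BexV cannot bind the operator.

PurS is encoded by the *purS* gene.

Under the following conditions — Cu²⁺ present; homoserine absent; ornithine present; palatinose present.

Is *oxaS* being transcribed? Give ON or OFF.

OFF

Homoserine is absent, so IrpT is inactive.
Ornithine is present, so OrvW is active.
No repressor is bound and OrvW is active, so *qilC* is transcribed.
So QilC is produced and active.
Required activator IrpT is absent, so *velX* is not transcribed.
So VelX is not produced.
Cu²⁺ is present, so BexV is inactive.
Palatinose is present, so KulU is inactive.
With no repressor bound, *purS* is transcribed.
So PurS is produced and active.
No repressor is bound and PurS is active, so *haxJ* is transcribed.
So HaxJ is produced and active.
With repressor HaxJ bound, *oxaS* is not transcribed.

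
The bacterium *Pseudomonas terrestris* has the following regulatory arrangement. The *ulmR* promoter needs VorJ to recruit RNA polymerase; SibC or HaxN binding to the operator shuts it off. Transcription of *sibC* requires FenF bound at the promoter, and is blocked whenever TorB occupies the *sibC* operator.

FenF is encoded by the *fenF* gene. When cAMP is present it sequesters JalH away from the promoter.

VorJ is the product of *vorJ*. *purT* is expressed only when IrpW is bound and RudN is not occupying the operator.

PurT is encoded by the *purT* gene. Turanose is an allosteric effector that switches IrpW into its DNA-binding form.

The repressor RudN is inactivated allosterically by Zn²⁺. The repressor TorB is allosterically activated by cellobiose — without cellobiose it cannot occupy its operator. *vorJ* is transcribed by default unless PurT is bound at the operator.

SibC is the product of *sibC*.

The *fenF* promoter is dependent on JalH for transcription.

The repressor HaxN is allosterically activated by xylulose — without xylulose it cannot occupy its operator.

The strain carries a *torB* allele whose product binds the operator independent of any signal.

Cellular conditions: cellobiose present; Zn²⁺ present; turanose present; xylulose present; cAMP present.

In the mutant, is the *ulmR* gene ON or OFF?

OFF

TorB is constitutively active in this strain.
cAMP is present, so JalH is inactive.
Required activator JalH is absent, so *fenF* is not transcribed.
So FenF is not produced.
With repressor TorB bound, *sibC* is not transcribed.
So SibC is not produced.
Xylulose is present, so HaxN is active.
Zn²⁺ is present, so RudN is inactive.
Turanose is present, so IrpW is active.
No repressor is bound and IrpW is active, so *purT* is transcribed.
So PurT is produced and active.
With repressor PurT bound, *vorJ* is not transcribed.
So VorJ is not produced.
With repressor HaxN bound, *ulmR* is not transcribed.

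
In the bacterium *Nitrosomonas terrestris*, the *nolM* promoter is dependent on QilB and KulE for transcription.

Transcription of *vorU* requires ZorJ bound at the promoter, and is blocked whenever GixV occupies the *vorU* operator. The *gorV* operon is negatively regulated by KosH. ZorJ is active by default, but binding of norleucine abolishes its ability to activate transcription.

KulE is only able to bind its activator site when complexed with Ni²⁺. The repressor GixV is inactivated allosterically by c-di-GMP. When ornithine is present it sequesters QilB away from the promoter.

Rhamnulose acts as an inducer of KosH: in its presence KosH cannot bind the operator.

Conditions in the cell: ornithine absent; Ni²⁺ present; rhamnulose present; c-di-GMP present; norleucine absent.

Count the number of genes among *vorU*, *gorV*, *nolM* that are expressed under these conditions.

3

Norleucine is absent, so ZorJ is active.
c-di-GMP is present, so GixV is inactive.
No repressor is bound and ZorJ is active, so *vorU* is transcribed.
→ *vorU* is ON.
Rhamnulose is present, so KosH is inactive.
With no repressor bound, *gorV* is transcribed.
→ *gorV* is ON.
Ornithine is absent, so QilB is active.
Ni²⁺ is present, so KulE is active.
No repressor is bound and QilB and KulE are active, so *nolM* is transcribed.
→ *nolM* is ON.
3 of the 3 genes are transcribed.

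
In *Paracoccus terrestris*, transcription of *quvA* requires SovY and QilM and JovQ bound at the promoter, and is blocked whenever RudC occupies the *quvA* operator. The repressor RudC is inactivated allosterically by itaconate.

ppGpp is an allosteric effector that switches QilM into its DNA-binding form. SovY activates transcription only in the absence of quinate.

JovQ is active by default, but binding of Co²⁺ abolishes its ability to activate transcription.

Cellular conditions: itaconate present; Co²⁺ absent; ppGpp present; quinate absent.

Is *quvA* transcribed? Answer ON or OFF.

Quinate is absent, so SovY is active.
ppGpp is present, so QilM is active.
Co²⁺ is absent, so JovQ is active.
Itaconate is present, so RudC is inactive.
No repressor is bound and SovY and QilM and JovQ are active, so *quvA* is transcribed.

ON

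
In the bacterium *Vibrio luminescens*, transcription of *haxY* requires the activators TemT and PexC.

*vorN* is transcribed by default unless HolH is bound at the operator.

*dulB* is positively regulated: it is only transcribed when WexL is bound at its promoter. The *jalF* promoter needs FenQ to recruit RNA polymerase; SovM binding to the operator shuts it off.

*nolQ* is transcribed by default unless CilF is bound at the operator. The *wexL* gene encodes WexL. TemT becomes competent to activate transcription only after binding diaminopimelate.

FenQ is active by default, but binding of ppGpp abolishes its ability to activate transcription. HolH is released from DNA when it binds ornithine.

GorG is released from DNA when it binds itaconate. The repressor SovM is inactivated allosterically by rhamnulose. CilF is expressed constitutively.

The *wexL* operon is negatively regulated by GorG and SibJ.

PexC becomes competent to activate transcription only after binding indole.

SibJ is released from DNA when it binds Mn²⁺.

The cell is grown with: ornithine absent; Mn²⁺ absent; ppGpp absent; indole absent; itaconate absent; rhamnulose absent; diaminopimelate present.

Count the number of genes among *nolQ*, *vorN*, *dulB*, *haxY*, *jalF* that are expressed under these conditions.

0

CilF is produced constitutively and is active.
With repressor CilF bound, *nolQ* is not transcribed.
→ *nolQ* is OFF.
Ornithine is absent, so HolH is active.
With repressor HolH bound, *vorN* is not transcribed.
→ *vorN* is OFF.
Itaconate is absent, so GorG is active.
Mn²⁺ is absent, so SibJ is active.
With repressor GorG bound, *wexL* is not transcribed.
So WexL is not produced.
Required activator WexL is absent, so *dulB* is not transcribed.
→ *dulB* is OFF.
Diaminopimelate is present, so TemT is active.
Indole is absent, so PexC is inactive.
Required activator PexC is absent, so *haxY* is not transcribed.
→ *haxY* is OFF.
Rhamnulose is absent, so SovM is active.
ppGpp is absent, so FenQ is active.
With repressor SovM bound, *jalF* is not transcribed.
→ *jalF* is OFF.
0 of the 5 genes are transcribed.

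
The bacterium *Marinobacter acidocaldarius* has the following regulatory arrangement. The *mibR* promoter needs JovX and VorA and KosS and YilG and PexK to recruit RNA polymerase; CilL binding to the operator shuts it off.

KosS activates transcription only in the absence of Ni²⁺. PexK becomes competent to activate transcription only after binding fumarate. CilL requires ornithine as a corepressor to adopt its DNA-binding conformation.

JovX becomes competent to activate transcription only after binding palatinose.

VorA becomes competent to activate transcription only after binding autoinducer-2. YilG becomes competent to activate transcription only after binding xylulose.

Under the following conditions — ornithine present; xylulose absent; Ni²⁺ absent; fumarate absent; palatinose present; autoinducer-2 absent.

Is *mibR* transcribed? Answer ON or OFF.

OFF

Palatinose is present, so JovX is active.
Autoinducer-2 is absent, so VorA is inactive.
Ni²⁺ is absent, so KosS is active.
Ornithine is present, so CilL is active.
Xylulose is absent, so YilG is inactive.
Fumarate is absent, so PexK is inactive.
With repressor CilL bound, *mibR* is not transcribed.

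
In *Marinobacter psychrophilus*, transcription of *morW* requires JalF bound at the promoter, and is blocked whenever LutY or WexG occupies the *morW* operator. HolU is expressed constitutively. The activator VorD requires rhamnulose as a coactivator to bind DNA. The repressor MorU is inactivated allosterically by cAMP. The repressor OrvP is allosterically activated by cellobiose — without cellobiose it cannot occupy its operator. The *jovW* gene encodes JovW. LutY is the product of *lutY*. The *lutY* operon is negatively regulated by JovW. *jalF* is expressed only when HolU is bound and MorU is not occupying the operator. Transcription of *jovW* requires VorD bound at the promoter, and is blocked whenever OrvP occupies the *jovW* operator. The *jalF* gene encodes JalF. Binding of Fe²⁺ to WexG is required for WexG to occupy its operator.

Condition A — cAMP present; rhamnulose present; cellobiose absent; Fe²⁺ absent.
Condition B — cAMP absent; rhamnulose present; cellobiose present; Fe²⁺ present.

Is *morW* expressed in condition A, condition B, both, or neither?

A only

Condition A:
HolU is produced constitutively and is active.
cAMP is present, so MorU is inactive.
No repressor is bound and HolU is active, so *jalF* is transcribed.
So JalF is produced and active.
Rhamnulose is present, so VorD is active.
Cellobiose is absent, so OrvP is inactive.
No repressor is bound and VorD is active, so *jovW* is transcribed.
So JovW is produced and active.
With repressor JovW bound, *lutY* is not transcribed.
So LutY is not produced.
Fe²⁺ is absent, so WexG is inactive.
No repressor is bound and JalF is active, so *morW* is transcribed.
→ *morW* is ON in A.
Condition B:
HolU is produced constitutively and is active.
cAMP is absent, so MorU is active.
With repressor MorU bound, *jalF* is not transcribed.
So JalF is not produced.
Rhamnulose is present, so VorD is active.
Cellobiose is present, so OrvP is active.
With repressor OrvP bound, *jovW* is not transcribed.
So JovW is not produced.
With no repressor bound, *lutY* is transcribed.
So LutY is produced and active.
Fe²⁺ is present, so WexG is active.
With repressor LutY bound, *morW* is not transcribed.
→ *morW* is OFF in B.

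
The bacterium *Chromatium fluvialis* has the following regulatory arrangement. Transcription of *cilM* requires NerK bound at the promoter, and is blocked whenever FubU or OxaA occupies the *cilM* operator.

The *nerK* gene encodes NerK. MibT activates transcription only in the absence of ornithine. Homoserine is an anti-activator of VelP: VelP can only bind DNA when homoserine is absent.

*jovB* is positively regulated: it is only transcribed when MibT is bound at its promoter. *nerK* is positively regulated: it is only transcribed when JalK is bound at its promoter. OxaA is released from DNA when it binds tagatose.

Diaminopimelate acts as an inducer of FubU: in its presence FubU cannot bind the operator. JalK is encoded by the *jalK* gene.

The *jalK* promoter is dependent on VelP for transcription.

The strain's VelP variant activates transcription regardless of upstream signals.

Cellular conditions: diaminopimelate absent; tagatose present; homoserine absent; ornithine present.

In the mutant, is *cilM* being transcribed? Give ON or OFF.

Diaminopimelate is absent, so FubU is active.
Tagatose is present, so OxaA is inactive.
VelP is constitutively active in this strain.
No repressor is bound and VelP is active, so *jalK* is transcribed.
So JalK is produced and active.
No repressor is bound and JalK is active, so *nerK* is transcribed.
So NerK is produced and active.
With repressor FubU bound, *cilM* is not transcribed.

OFF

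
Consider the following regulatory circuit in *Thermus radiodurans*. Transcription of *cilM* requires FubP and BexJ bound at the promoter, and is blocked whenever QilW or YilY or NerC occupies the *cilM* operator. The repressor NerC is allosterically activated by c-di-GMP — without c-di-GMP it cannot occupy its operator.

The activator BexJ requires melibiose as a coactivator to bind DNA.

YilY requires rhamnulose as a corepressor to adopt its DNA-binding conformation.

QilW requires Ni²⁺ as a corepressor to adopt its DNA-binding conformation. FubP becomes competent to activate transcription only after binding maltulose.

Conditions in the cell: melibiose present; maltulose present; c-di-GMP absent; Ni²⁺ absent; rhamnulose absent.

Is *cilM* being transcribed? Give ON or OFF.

ON

Ni²⁺ is absent, so QilW is inactive.
Maltulose is present, so FubP is active.
Rhamnulose is absent, so YilY is inactive.
c-di-GMP is absent, so NerC is inactive.
Melibiose is present, so BexJ is active.
No repressor is bound and FubP and BexJ are active, so *cilM* is transcribed.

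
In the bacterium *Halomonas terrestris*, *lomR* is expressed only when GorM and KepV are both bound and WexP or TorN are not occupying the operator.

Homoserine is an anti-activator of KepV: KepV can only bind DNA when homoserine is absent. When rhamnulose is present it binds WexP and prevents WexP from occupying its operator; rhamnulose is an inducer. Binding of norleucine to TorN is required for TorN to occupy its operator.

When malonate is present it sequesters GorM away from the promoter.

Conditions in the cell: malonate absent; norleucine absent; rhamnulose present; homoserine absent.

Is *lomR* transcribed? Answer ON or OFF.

Rhamnulose is present, so WexP is inactive.
Malonate is absent, so GorM is active.
Homoserine is absent, so KepV is active.
Norleucine is absent, so TorN is inactive.
No repressor is bound and GorM and KepV are active, so *lomR* is transcribed.

ON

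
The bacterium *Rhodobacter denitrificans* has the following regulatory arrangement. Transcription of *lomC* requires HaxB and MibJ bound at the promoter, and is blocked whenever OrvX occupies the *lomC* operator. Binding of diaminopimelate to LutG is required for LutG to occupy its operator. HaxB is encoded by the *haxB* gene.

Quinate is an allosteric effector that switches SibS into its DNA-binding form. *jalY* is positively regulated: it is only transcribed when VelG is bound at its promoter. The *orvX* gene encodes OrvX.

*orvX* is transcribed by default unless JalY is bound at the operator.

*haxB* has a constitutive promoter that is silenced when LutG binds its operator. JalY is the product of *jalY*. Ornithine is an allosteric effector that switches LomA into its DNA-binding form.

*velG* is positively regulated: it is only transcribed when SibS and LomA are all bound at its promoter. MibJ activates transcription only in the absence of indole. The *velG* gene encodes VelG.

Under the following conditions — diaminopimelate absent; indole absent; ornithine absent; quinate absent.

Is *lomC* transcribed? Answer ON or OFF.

Quinate is absent, so SibS is inactive.
Ornithine is absent, so LomA is inactive.
Required activator SibS is absent, so *velG* is not transcribed.
So VelG is not produced.
Required activator VelG is absent, so *jalY* is not transcribed.
So JalY is not produced.
With no repressor bound, *orvX* is transcribed.
So OrvX is produced and active.
Diaminopimelate is absent, so LutG is inactive.
With no repressor bound, *haxB* is transcribed.
So HaxB is produced and active.
Indole is absent, so MibJ is active.
With repressor OrvX bound, *lomC* is not transcribed.

OFF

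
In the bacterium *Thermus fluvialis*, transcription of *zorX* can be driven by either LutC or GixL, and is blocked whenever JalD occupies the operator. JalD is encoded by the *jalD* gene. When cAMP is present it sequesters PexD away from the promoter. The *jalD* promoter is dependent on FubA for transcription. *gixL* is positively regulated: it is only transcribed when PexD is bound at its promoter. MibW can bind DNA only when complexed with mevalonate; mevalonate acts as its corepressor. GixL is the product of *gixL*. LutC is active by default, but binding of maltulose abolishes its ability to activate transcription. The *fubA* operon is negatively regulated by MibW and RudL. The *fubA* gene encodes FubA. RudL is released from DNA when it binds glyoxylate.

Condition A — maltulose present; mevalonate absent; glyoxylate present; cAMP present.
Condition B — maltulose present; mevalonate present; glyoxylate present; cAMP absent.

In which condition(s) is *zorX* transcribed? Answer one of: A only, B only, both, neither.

Condition A:
Maltulose is present, so LutC is inactive.
Mevalonate is absent, so MibW is inactive.
Glyoxylate is present, so RudL is inactive.
With no repressor bound, *fubA* is transcribed.
So FubA is produced and active.
No repressor is bound and FubA is active, so *jalD* is transcribed.
So JalD is produced and active.
cAMP is present, so PexD is inactive.
Required activator PexD is absent, so *gixL* is not transcribed.
So GixL is not produced.
With repressor JalD bound, *zorX* is not transcribed.
→ *zorX* is OFF in A.
Condition B:
Maltulose is present, so LutC is inactive.
Mevalonate is present, so MibW is active.
Glyoxylate is present, so RudL is inactive.
With repressor MibW bound, *fubA* is not transcribed.
So FubA is not produced.
Required activator FubA is absent, so *jalD* is not transcribed.
So JalD is not produced.
cAMP is absent, so PexD is active.
No repressor is bound and PexD is active, so *gixL* is transcribed.
So GixL is produced and active.
Activator GixL is present, so *zorX* is transcribed.
→ *zorX* is ON in B.

B only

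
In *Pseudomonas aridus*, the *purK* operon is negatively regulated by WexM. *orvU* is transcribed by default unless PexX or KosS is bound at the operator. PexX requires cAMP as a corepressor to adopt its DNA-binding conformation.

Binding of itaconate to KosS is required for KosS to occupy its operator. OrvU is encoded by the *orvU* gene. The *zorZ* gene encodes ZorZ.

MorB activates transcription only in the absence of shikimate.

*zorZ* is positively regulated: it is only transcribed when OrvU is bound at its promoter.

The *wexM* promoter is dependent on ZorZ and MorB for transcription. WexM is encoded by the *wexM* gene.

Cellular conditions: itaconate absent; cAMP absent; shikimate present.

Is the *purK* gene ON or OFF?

ON

cAMP is absent, so PexX is inactive.
Itaconate is absent, so KosS is inactive.
With no repressor bound, *orvU* is transcribed.
So OrvU is produced and active.
No repressor is bound and OrvU is active, so *zorZ* is transcribed.
So ZorZ is produced and active.
Shikimate is present, so MorB is inactive.
Required activator MorB is absent, so *wexM* is not transcribed.
So WexM is not produced.
With no repressor bound, *purK* is transcribed.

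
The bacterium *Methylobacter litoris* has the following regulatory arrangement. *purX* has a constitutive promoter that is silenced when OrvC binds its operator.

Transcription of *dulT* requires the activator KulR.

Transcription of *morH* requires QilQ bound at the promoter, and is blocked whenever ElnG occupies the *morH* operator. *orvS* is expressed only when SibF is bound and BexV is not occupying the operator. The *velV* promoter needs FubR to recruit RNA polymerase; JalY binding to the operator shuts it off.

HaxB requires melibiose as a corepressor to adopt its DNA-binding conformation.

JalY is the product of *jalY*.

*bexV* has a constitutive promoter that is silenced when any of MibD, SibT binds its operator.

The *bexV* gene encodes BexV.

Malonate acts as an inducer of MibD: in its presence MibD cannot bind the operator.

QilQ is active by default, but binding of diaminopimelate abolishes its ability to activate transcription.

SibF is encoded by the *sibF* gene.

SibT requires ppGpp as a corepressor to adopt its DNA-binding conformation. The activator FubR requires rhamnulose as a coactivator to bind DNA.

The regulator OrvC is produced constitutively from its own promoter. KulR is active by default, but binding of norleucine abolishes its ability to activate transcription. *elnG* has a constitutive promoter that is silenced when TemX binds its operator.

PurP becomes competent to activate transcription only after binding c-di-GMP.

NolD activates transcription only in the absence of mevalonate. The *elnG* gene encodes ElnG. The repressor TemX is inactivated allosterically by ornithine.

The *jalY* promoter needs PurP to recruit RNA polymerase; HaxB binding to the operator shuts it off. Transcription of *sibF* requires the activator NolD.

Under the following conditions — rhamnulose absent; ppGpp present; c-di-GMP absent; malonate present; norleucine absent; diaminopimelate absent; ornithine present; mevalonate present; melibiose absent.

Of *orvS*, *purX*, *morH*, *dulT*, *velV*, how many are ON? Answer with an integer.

1

Malonate is present, so MibD is inactive.
ppGpp is present, so SibT is active.
With repressor SibT bound, *bexV* is not transcribed.
So BexV is not produced.
Mevalonate is present, so NolD is inactive.
Required activator NolD is absent, so *sibF* is not transcribed.
So SibF is not produced.
Required activator SibF is absent, so *orvS* is not transcribed.
→ *orvS* is OFF.
OrvC is produced constitutively and is active.
With repressor OrvC bound, *purX* is not transcribed.
→ *purX* is OFF.
Ornithine is present, so TemX is inactive.
With no repressor bound, *elnG* is transcribed.
So ElnG is produced and active.
Diaminopimelate is absent, so QilQ is active.
With repressor ElnG bound, *morH* is not transcribed.
→ *morH* is OFF.
Norleucine is absent, so KulR is active.
No repressor is bound and KulR is active, so *dulT* is transcribed.
→ *dulT* is ON.
Rhamnulose is absent, so FubR is inactive.
c-di-GMP is absent, so PurP is inactive.
Melibiose is absent, so HaxB is inactive.
Required activator PurP is absent, so *jalY* is not transcribed.
So JalY is not produced.
Required activator FubR is absent, so *velV* is not transcribed.
→ *velV* is OFF.
1 of the 5 genes is transcribed.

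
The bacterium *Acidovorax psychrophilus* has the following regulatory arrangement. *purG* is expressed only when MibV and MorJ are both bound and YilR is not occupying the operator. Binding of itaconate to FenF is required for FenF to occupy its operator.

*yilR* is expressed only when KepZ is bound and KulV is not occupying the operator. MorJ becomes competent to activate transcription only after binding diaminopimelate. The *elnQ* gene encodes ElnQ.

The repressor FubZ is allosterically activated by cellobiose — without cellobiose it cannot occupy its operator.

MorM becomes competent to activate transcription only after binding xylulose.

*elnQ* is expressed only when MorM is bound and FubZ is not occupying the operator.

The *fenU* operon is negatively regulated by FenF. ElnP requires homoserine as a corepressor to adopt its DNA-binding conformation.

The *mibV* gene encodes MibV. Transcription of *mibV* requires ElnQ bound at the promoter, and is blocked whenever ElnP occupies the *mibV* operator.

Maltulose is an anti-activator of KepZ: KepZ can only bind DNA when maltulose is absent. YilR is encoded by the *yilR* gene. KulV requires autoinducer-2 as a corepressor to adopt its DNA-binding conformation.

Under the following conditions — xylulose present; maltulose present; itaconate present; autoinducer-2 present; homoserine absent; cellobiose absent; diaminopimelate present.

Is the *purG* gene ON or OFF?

Maltulose is present, so KepZ is inactive.
Autoinducer-2 is present, so KulV is active.
With repressor KulV bound, *yilR* is not transcribed.
So YilR is not produced.
Xylulose is present, so MorM is active.
Cellobiose is absent, so FubZ is inactive.
No repressor is bound and MorM is active, so *elnQ* is transcribed.
So ElnQ is produced and active.
Homoserine is absent, so ElnP is inactive.
No repressor is bound and ElnQ is active, so *mibV* is transcribed.
So MibV is produced and active.
Diaminopimelate is present, so MorJ is active.
No repressor is bound and MibV and MorJ are active, so *purG* is transcribed.

ON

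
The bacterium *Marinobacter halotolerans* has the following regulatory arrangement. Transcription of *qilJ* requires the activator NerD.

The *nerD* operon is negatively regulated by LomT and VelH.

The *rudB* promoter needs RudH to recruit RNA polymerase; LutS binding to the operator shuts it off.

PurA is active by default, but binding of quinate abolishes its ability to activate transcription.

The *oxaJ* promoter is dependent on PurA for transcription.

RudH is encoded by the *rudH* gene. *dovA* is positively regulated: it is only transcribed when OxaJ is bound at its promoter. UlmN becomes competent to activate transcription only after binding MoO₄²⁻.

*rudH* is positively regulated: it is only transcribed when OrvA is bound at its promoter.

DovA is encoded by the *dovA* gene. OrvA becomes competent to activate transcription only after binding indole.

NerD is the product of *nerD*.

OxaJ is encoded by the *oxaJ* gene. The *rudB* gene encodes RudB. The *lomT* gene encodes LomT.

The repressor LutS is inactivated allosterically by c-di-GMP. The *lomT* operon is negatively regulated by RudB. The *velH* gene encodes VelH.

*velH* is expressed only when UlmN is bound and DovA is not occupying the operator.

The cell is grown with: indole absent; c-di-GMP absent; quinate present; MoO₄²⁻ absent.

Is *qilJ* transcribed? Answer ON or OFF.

OFF

Indole is absent, so OrvA is inactive.
Required activator OrvA is absent, so *rudH* is not transcribed.
So RudH is not produced.
c-di-GMP is absent, so LutS is active.
With repressor LutS bound, *rudB* is not transcribed.
So RudB is not produced.
With no repressor bound, *lomT* is transcribed.
So LomT is produced and active.
MoO₄²⁻ is absent, so UlmN is inactive.
Quinate is present, so PurA is inactive.
Required activator PurA is absent, so *oxaJ* is not transcribed.
So OxaJ is not produced.
Required activator OxaJ is absent, so *dovA* is not transcribed.
So DovA is not produced.
Required activator UlmN is absent, so *velH* is not transcribed.
So VelH is not produced.
With repressor LomT bound, *nerD* is not transcribed.
So NerD is not produced.
Required activator NerD is absent, so *qilJ* is not transcribed.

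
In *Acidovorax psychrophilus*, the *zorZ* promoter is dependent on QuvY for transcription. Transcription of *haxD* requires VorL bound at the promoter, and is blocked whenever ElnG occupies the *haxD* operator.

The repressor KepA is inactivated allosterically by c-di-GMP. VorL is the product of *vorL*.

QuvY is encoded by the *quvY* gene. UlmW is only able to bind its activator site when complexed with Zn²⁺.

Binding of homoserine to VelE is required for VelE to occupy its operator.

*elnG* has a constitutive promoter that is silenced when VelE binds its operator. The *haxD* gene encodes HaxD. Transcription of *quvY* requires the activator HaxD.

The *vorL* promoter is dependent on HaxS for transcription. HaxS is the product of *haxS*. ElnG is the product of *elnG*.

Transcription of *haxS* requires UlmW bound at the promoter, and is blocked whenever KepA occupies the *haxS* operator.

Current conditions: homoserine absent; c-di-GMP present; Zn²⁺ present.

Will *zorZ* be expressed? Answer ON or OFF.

Zn²⁺ is present, so UlmW is active.
c-di-GMP is present, so KepA is inactive.
No repressor is bound and UlmW is active, so *haxS* is transcribed.
So HaxS is produced and active.
No repressor is bound and HaxS is active, so *vorL* is transcribed.
So VorL is produced and active.
Homoserine is absent, so VelE is inactive.
With no repressor bound, *elnG* is transcribed.
So ElnG is produced and active.
With repressor ElnG bound, *haxD* is not transcribed.
So HaxD is not produced.
Required activator HaxD is absent, so *quvY* is not transcribed.
So QuvY is not produced.
Required activator QuvY is absent, so *zorZ* is not transcribed.

OFF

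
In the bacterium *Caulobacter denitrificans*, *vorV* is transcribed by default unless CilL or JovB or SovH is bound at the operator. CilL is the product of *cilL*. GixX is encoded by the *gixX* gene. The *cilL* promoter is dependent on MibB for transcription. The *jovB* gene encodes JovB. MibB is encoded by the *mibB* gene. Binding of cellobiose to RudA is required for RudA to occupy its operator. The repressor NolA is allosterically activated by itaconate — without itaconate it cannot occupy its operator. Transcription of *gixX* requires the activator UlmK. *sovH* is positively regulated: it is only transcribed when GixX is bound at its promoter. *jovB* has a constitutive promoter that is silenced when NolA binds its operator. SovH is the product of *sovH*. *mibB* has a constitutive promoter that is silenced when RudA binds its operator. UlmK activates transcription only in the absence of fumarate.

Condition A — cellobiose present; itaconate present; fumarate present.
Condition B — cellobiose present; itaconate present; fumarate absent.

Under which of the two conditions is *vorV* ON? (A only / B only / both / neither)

Condition A:
Cellobiose is present, so RudA is active.
With repressor RudA bound, *mibB* is not transcribed.
So MibB is not produced.
Required activator MibB is absent, so *cilL* is not transcribed.
So CilL is not produced.
Itaconate is present, so NolA is active.
With repressor NolA bound, *jovB* is not transcribed.
So JovB is not produced.
Fumarate is present, so UlmK is inactive.
Required activator UlmK is absent, so *gixX* is not transcribed.
So GixX is not produced.
Required activator GixX is absent, so *sovH* is not transcribed.
So SovH is not produced.
With no repressor bound, *vorV* is transcribed.
→ *vorV* is ON in A.
Condition B:
Cellobiose is present, so RudA is active.
With repressor RudA bound, *mibB* is not transcribed.
So MibB is not produced.
Required activator MibB is absent, so *cilL* is not transcribed.
So CilL is not produced.
Itaconate is present, so NolA is active.
With repressor NolA bound, *jovB* is not transcribed.
So JovB is not produced.
Fumarate is absent, so UlmK is active.
No repressor is bound and UlmK is active, so *gixX* is transcribed.
So GixX is produced and active.
No repressor is bound and GixX is active, so *sovH* is transcribed.
So SovH is produced and active.
With repressor SovH bound, *vorV* is not transcribed.
→ *vorV* is OFF in B.

A only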